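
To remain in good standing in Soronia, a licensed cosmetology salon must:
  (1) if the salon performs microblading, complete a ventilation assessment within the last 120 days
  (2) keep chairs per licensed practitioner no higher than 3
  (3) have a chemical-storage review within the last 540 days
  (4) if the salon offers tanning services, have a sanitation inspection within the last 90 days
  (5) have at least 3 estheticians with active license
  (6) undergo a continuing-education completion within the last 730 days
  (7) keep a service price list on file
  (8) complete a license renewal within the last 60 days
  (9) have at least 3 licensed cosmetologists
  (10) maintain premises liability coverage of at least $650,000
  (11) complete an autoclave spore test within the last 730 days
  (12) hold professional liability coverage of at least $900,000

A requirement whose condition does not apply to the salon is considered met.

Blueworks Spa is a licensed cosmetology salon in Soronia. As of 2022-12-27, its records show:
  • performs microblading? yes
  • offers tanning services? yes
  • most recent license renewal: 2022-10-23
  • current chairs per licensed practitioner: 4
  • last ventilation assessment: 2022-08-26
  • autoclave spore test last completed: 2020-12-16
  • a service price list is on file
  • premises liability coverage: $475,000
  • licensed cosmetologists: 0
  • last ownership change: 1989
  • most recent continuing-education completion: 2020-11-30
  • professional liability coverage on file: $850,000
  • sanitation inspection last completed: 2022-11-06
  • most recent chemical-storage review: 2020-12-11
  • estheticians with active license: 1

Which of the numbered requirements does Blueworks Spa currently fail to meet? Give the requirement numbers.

1, 2, 3, 5, 6, 8, 9, 10, 11, 12

1. condition 'performs microblading' holds; ventilation assessment 123 days ago vs limit 120 → not met
2. chairs per licensed practitioner 4 > 3 → not met
3. chemical-storage review 746 days ago vs limit 540 → not met
4. condition 'offers tanning services' holds; sanitation inspection 51 days ago vs limit 90 → met
5. estheticians with active license 1 < 3 → not met
6. continuing-education completion 757 days ago vs limit 730 → not met
7. service price list present → met
8. license renewal 65 days ago vs limit 60 → not met
9. licensed cosmetologists 0 < 3 → not met
10. premises liability coverage $475,000 < $650,000 → not met
11. autoclave spore test 741 days ago vs limit 730 → not met
12. professional liability coverage $850,000 < $900,000 → not met
Not met: 1, 2, 3, 5, 6, 8, 9, 10, 11, 12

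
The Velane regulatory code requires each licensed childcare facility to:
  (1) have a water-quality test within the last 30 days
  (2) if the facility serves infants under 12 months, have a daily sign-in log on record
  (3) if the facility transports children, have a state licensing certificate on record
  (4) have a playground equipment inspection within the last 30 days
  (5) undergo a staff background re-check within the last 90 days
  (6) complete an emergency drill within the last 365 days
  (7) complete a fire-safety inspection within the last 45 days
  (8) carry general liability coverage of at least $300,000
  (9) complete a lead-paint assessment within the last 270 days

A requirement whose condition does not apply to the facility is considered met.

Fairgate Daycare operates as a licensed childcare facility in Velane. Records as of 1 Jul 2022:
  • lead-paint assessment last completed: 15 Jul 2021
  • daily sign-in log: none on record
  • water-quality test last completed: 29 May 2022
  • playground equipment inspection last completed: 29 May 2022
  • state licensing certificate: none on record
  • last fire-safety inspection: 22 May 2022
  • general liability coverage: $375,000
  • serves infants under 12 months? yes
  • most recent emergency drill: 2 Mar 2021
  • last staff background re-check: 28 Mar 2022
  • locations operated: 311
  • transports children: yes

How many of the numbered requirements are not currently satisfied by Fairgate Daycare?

7

1. water-quality test 33 days ago vs limit 30 → not met
2. condition 'serves infants under 12 months' holds; daily sign-in log absent → not met
3. condition 'transports children' holds; state licensing certificate absent → not met
4. playground equipment inspection 33 days ago vs limit 30 → not met
5. staff background re-check 95 days ago vs limit 90 → not met
6. emergency drill 486 days ago vs limit 365 → not met
7. fire-safety inspection 40 days ago vs limit 45 → met
8. general liability coverage $375,000 ≥ $300,000 → met
9. lead-paint assessment 351 days ago vs limit 270 → not met
Not met: 7 of 9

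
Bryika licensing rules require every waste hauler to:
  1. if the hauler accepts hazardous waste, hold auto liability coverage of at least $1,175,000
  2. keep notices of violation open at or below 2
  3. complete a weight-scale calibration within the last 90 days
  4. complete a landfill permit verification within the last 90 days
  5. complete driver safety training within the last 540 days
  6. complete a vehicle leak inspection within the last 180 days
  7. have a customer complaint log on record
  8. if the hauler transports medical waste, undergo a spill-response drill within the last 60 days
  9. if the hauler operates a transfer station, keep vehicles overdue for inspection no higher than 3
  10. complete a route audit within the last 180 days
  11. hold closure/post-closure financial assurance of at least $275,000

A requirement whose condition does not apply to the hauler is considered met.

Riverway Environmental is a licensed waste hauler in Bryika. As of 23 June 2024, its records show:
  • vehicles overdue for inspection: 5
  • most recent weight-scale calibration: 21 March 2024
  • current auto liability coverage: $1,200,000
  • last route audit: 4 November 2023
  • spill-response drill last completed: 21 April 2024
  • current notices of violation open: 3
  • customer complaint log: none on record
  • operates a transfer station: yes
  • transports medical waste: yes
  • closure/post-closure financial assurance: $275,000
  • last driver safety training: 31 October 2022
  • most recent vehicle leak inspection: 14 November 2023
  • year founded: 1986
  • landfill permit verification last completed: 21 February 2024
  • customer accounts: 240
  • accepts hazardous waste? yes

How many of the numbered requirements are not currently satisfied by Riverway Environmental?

9

1. condition 'accepts hazardous waste' holds; auto liability coverage $1,200,000 ≥ $1,175,000 → met
2. notices of violation open 3 > 2 → not met
3. weight-scale calibration 94 days ago vs limit 90 → not met
4. landfill permit verification 123 days ago vs limit 90 → not met
5. driver safety training 601 days ago vs limit 540 → not met
6. vehicle leak inspection 222 days ago vs limit 180 → not met
7. customer complaint log absent → not met
8. condition 'transports medical waste' holds; spill-response drill 63 days ago vs limit 60 → not met
9. condition 'operates a transfer station' holds; vehicles overdue for inspection 5 > 3 → not met
10. route audit 232 days ago vs limit 180 → not met
11. closure/post-closure financial assurance $275,000 ≥ $275,000 → met
Not met: 9 of 11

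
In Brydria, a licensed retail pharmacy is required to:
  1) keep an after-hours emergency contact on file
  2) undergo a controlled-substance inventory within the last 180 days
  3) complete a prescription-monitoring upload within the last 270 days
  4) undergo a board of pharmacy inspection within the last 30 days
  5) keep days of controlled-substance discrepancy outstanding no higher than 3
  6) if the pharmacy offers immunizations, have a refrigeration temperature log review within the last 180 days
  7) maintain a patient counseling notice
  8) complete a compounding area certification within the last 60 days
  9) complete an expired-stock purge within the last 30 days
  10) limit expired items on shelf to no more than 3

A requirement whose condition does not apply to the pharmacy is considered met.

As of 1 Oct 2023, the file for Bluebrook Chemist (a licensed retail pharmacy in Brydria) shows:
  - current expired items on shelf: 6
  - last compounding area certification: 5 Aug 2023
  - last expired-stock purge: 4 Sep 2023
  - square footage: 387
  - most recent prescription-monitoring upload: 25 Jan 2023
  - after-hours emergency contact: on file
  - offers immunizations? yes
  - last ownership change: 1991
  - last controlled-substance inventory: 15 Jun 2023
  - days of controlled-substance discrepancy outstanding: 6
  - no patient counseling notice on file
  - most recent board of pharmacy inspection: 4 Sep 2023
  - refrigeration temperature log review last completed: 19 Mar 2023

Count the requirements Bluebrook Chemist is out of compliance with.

1. after-hours emergency contact present → met
2. controlled-substance inventory 108 days ago vs limit 180 → met
3. prescription-monitoring upload 249 days ago vs limit 270 → met
4. board of pharmacy inspection 27 days ago vs limit 30 → met
5. days of controlled-substance discrepancy outstanding 6 > 3 → not met
6. condition 'offers immunizations' holds; refrigeration temperature log review 196 days ago vs limit 180 → not met
7. patient counseling notice absent → not met
8. compounding area certification 57 days ago vs limit 60 → met
9. expired-stock purge 27 days ago vs limit 30 → met
10. expired items on shelf 6 > 3 → not met
Not met: 4 of 10

4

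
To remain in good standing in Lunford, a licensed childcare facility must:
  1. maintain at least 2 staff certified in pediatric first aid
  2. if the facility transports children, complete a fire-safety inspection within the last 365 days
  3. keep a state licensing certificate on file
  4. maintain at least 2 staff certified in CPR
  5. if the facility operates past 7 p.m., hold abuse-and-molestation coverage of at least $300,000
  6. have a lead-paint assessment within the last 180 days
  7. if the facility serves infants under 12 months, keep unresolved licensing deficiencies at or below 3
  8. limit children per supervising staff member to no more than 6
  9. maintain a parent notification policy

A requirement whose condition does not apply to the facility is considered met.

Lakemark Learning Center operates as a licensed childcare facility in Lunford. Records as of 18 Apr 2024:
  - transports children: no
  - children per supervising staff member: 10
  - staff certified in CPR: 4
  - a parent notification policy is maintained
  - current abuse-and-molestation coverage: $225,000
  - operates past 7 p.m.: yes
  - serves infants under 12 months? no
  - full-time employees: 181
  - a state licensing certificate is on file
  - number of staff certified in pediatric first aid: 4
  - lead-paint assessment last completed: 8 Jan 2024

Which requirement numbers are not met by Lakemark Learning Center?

5, 8

1. staff certified in pediatric first aid 4 ≥ 2 → met
2. condition 'transports children' does not hold → requirement n/a → met
3. state licensing certificate present → met
4. staff certified in CPR 4 ≥ 2 → met
5. condition 'operates past 7 p.m.' holds; abuse-and-molestation coverage $225,000 < $300,000 → not met
6. lead-paint assessment 101 days ago vs limit 180 → met
7. condition 'serves infants under 12 months' does not hold → requirement n/a → met
8. children per supervising staff member 10 > 6 → not met
9. parent notification policy present → met
Not met: 5, 8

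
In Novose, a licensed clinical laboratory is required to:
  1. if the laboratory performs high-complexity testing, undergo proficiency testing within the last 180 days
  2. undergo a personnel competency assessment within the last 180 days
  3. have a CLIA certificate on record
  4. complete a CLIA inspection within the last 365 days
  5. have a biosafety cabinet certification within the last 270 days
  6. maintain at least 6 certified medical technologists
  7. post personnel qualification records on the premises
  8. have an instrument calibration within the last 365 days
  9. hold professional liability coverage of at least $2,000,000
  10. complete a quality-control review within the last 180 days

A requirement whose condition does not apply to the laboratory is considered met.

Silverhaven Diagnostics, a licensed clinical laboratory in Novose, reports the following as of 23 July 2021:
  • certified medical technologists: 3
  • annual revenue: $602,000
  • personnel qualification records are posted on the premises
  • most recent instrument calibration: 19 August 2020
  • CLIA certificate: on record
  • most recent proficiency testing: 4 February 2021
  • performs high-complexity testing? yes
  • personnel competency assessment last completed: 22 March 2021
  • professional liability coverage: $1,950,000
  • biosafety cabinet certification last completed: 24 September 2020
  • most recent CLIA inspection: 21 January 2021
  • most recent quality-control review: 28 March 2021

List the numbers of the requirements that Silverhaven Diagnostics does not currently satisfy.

5, 6, 9

1. condition 'performs high-complexity testing' holds; proficiency testing 169 days ago vs limit 180 → met
2. personnel competency assessment 123 days ago vs limit 180 → met
3. CLIA certificate present → met
4. CLIA inspection 183 days ago vs limit 365 → met
5. biosafety cabinet certification 302 days ago vs limit 270 → not met
6. certified medical technologists 3 < 6 → not met
7. personnel qualification records present → met
8. instrument calibration 338 days ago vs limit 365 → met
9. professional liability coverage $1,950,000 < $2,000,000 → not met
10. quality-control review 117 days ago vs limit 180 → met
Not met: 5, 6, 9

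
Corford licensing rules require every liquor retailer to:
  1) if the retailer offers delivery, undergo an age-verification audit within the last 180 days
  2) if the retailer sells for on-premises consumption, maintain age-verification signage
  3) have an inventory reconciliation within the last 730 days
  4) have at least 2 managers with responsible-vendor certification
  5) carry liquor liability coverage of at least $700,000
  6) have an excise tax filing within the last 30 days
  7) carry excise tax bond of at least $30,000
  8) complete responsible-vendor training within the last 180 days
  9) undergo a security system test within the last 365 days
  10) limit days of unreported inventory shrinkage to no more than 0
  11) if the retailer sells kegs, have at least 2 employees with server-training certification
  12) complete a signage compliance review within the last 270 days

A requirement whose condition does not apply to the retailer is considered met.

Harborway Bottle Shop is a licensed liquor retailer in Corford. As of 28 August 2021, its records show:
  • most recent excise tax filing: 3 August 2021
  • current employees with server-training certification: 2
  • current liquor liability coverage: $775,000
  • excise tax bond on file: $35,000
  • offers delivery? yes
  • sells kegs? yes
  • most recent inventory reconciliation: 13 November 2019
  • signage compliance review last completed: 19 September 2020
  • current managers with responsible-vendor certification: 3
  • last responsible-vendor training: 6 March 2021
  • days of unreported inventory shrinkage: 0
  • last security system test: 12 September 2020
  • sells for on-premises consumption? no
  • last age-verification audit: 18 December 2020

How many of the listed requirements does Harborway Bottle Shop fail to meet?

2

1. condition 'offers delivery' holds; age-verification audit 253 days ago vs limit 180 → not met
2. condition 'sells for on-premises consumption' does not hold → requirement n/a → met
3. inventory reconciliation 654 days ago vs limit 730 → met
4. managers with responsible-vendor certification 3 ≥ 2 → met
5. liquor liability coverage $775,000 ≥ $700,000 → met
6. excise tax filing 25 days ago vs limit 30 → met
7. excise tax bond $35,000 ≥ $30,000 → met
8. responsible-vendor training 175 days ago vs limit 180 → met
9. security system test 350 days ago vs limit 365 → met
10. days of unreported inventory shrinkage 0 ≤ 0 → met
11. condition 'sells kegs' holds; employees with server-training certification 2 ≥ 2 → met
12. signage compliance review 343 days ago vs limit 270 → not met
Not met: 2 of 12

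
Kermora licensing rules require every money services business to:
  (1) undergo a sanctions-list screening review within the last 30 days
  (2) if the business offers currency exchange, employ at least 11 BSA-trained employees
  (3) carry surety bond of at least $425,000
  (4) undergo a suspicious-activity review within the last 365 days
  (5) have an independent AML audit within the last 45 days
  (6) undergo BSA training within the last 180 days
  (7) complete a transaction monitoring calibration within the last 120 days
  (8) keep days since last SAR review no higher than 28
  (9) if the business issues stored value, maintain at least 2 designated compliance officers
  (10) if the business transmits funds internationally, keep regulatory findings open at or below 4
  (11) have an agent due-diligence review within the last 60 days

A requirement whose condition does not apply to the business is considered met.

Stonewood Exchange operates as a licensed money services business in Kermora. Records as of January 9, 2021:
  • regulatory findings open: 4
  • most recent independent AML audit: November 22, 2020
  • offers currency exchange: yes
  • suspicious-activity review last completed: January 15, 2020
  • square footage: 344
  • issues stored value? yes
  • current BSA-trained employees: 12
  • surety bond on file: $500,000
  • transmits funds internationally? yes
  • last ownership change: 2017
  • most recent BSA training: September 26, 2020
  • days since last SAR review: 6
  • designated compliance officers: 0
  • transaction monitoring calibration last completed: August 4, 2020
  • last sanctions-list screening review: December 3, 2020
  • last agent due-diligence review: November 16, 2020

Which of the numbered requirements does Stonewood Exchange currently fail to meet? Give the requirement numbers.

1, 5, 7, 9

1. sanctions-list screening review 37 days ago vs limit 30 → not met
2. condition 'offers currency exchange' holds; BSA-trained employees 12 ≥ 11 → met
3. surety bond $500,000 ≥ $425,000 → met
4. suspicious-activity review 360 days ago vs limit 365 → met
5. independent AML audit 48 days ago vs limit 45 → not met
6. BSA training 105 days ago vs limit 180 → met
7. transaction monitoring calibration 158 days ago vs limit 120 → not met
8. days since last SAR review 6 ≤ 28 → met
9. condition 'issues stored value' holds; designated compliance officers 0 < 2 → not met
10. condition 'transmits funds internationally' holds; regulatory findings open 4 ≤ 4 → met
11. agent due-diligence review 54 days ago vs limit 60 → met
Not met: 1, 5, 7, 9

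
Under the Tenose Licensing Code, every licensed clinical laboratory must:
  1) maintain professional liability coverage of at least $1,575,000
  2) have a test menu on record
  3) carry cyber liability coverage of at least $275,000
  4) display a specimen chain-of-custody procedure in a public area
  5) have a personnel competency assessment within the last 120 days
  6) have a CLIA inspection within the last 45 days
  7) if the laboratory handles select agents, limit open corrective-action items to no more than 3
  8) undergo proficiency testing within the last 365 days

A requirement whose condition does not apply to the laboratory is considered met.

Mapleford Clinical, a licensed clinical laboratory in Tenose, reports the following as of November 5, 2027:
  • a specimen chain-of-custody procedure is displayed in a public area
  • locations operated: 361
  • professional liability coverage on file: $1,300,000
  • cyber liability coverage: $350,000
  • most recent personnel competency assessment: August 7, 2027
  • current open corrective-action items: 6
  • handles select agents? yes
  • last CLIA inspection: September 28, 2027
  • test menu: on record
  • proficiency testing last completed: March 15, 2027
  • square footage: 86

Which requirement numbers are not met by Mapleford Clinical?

1. professional liability coverage $1,300,000 < $1,575,000 → not met
2. test menu present → met
3. cyber liability coverage $350,000 ≥ $275,000 → met
4. specimen chain-of-custody procedure present → met
5. personnel competency assessment 90 days ago vs limit 120 → met
6. CLIA inspection 38 days ago vs limit 45 → met
7. condition 'handles select agents' holds; open corrective-action items 6 > 3 → not met
8. proficiency testing 235 days ago vs limit 365 → met
Not met: 1, 7

1, 7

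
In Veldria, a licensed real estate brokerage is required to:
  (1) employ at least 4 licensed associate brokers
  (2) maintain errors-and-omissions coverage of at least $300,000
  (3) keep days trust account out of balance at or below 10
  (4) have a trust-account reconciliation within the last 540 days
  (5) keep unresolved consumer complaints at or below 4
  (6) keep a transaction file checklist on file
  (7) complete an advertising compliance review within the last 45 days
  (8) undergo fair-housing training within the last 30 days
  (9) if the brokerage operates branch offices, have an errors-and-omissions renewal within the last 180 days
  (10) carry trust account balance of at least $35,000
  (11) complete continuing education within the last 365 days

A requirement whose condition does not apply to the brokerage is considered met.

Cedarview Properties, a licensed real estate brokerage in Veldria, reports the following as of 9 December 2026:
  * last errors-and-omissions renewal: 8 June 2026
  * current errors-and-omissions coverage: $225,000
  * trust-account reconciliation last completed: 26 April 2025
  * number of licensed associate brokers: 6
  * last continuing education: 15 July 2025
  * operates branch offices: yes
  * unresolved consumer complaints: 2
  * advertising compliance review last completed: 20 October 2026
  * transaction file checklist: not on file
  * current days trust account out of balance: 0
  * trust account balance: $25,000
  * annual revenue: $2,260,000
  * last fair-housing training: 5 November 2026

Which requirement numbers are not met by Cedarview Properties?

1. licensed associate brokers 6 ≥ 4 → met
2. errors-and-omissions coverage $225,000 < $300,000 → not met
3. days trust account out of balance 0 ≤ 10 → met
4. trust-account reconciliation 592 days ago vs limit 540 → not met
5. unresolved consumer complaints 2 ≤ 4 → met
6. transaction file checklist absent → not met
7. advertising compliance review 50 days ago vs limit 45 → not met
8. fair-housing training 34 days ago vs limit 30 → not met
9. condition 'operates branch offices' holds; errors-and-omissions renewal 184 days ago vs limit 180 → not met
10. trust account balance $25,000 < $35,000 → not met
11. continuing education 512 days ago vs limit 365 → not met
Not met: 2, 4, 6, 7, 8, 9, 10, 11

2, 4, 6, 7, 8, 9, 10, 11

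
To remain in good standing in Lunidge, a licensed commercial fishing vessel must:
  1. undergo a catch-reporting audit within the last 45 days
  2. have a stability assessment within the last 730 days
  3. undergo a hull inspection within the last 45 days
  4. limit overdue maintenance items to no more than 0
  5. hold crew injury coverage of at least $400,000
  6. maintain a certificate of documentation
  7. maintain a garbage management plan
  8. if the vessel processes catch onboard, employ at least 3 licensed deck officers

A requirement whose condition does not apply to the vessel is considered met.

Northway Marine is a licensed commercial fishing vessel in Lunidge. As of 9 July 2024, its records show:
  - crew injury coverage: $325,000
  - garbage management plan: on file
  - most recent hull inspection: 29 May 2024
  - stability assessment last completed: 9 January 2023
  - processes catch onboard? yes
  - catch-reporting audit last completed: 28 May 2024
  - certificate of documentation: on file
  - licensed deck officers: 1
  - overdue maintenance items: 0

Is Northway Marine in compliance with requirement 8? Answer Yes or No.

8. condition 'processes catch onboard' holds; licensed deck officers 1 < 3 → not met

No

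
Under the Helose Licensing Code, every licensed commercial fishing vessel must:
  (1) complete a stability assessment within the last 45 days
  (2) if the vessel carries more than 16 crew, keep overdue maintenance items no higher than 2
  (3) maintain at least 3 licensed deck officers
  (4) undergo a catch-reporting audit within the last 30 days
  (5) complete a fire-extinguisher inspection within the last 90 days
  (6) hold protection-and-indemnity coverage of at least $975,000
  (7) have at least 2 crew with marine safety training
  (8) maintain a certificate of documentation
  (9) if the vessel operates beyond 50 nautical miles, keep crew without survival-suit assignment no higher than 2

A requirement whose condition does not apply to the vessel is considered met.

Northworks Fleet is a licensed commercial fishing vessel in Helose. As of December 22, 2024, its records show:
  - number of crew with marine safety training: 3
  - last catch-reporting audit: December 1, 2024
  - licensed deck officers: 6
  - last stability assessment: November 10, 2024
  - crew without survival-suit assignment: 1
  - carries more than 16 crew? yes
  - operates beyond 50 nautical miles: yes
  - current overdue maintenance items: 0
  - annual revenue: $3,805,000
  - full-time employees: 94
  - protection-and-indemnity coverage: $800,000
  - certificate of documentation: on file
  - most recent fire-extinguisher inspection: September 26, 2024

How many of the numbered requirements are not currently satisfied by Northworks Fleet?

1

1. stability assessment 42 days ago vs limit 45 → met
2. condition 'carries more than 16 crew' holds; overdue maintenance items 0 ≤ 2 → met
3. licensed deck officers 6 ≥ 3 → met
4. catch-reporting audit 21 days ago vs limit 30 → met
5. fire-extinguisher inspection 87 days ago vs limit 90 → met
6. protection-and-indemnity coverage $800,000 < $975,000 → not met
7. crew with marine safety training 3 ≥ 2 → met
8. certificate of documentation present → met
9. condition 'operates beyond 50 nautical miles' holds; crew without survival-suit assignment 1 ≤ 2 → met
Not met: 1 of 9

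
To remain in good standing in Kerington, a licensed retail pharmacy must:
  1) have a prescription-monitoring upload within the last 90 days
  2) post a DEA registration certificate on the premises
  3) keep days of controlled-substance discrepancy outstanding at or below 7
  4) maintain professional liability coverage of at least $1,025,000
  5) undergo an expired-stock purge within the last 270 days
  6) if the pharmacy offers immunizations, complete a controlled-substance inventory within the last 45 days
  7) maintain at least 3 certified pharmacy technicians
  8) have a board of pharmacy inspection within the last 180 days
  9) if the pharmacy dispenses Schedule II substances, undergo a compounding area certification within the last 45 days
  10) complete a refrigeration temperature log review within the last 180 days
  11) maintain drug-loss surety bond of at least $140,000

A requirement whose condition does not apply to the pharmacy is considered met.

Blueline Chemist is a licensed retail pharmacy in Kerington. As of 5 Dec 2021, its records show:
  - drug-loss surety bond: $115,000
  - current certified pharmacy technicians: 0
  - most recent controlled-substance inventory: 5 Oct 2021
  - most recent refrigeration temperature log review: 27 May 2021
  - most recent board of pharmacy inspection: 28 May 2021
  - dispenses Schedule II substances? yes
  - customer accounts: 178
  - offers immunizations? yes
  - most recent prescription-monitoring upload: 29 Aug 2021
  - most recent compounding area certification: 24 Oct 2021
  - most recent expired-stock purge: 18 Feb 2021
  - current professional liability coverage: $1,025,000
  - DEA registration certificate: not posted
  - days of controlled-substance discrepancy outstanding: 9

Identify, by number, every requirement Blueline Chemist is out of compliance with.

1, 2, 3, 5, 6, 7, 8, 10, 11

1. prescription-monitoring upload 98 days ago vs limit 90 → not met
2. DEA registration certificate absent → not met
3. days of controlled-substance discrepancy outstanding 9 > 7 → not met
4. professional liability coverage $1,025,000 ≥ $1,025,000 → met
5. expired-stock purge 290 days ago vs limit 270 → not met
6. condition 'offers immunizations' holds; controlled-substance inventory 61 days ago vs limit 45 → not met
7. certified pharmacy technicians 0 < 3 → not met
8. board of pharmacy inspection 191 days ago vs limit 180 → not met
9. condition 'dispenses Schedule II substances' holds; compounding area certification 42 days ago vs limit 45 → met
10. refrigeration temperature log review 192 days ago vs limit 180 → not met
11. drug-loss surety bond $115,000 < $140,000 → not met
Not met: 1, 2, 3, 5, 6, 7, 8, 10, 11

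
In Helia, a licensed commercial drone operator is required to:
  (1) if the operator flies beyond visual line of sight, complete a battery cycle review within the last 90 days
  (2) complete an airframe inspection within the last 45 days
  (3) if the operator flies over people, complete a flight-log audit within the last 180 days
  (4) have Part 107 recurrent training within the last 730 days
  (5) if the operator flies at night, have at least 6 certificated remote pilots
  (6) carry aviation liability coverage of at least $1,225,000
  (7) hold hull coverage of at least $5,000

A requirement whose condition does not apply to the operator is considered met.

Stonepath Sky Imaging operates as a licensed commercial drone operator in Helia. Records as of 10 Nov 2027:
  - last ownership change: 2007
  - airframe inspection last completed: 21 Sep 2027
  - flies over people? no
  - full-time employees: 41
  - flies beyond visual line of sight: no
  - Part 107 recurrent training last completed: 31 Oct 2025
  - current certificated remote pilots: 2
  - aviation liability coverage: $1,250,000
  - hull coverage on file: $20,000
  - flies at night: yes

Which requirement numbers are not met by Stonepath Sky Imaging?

2, 4, 5

1. condition 'flies beyond visual line of sight' does not hold → requirement n/a → met
2. airframe inspection 50 days ago vs limit 45 → not met
3. condition 'flies over people' does not hold → requirement n/a → met
4. Part 107 recurrent training 740 days ago vs limit 730 → not met
5. condition 'flies at night' holds; certificated remote pilots 2 < 6 → not met
6. aviation liability coverage $1,250,000 ≥ $1,225,000 → met
7. hull coverage $20,000 ≥ $5,000 → met
Not met: 2, 4, 5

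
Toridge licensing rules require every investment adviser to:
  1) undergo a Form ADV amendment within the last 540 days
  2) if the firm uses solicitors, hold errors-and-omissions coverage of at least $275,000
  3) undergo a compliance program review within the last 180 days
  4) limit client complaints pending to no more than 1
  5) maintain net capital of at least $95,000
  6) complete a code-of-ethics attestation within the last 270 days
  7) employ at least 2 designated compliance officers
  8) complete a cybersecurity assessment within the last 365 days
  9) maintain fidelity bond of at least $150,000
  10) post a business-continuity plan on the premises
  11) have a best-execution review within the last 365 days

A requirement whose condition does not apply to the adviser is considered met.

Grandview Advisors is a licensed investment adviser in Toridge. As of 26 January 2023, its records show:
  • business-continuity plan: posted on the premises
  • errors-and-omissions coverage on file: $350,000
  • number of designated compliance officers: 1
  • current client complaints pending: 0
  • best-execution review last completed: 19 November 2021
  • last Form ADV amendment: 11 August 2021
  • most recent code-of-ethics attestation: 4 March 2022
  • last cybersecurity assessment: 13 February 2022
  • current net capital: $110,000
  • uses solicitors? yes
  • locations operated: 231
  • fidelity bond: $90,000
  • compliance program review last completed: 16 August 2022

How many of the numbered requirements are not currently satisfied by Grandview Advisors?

4

1. Form ADV amendment 533 days ago vs limit 540 → met
2. condition 'uses solicitors' holds; errors-and-omissions coverage $350,000 ≥ $275,000 → met
3. compliance program review 163 days ago vs limit 180 → met
4. client complaints pending 0 ≤ 1 → met
5. net capital $110,000 ≥ $95,000 → met
6. code-of-ethics attestation 328 days ago vs limit 270 → not met
7. designated compliance officers 1 < 2 → not met
8. cybersecurity assessment 347 days ago vs limit 365 → met
9. fidelity bond $90,000 < $150,000 → not met
10. business-continuity plan present → met
11. best-execution review 433 days ago vs limit 365 → not met
Not met: 4 of 11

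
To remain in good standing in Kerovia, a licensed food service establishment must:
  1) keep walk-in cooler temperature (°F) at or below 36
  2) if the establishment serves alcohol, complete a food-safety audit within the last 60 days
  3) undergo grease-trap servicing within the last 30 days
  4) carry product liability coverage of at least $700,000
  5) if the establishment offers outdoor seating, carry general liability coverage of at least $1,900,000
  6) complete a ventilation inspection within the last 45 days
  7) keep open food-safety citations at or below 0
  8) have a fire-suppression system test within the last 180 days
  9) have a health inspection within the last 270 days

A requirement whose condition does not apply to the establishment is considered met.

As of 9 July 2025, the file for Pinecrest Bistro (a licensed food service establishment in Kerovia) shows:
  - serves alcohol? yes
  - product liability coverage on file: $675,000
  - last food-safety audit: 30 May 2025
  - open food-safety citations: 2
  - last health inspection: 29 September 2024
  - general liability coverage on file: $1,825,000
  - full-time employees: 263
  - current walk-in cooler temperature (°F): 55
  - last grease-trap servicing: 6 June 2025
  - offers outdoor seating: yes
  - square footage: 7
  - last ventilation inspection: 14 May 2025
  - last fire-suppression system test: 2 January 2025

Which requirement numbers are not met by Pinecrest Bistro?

1, 3, 4, 5, 6, 7, 8, 9

1. walk-in cooler temperature (°F) 55 > 36 → not met
2. condition 'serves alcohol' holds; food-safety audit 40 days ago vs limit 60 → met
3. grease-trap servicing 33 days ago vs limit 30 → not met
4. product liability coverage $675,000 < $700,000 → not met
5. condition 'offers outdoor seating' holds; general liability coverage $1,825,000 < $1,900,000 → not met
6. ventilation inspection 56 days ago vs limit 45 → not met
7. open food-safety citations 2 > 0 → not met
8. fire-suppression system test 188 days ago vs limit 180 → not met
9. health inspection 283 days ago vs limit 270 → not met
Not met: 1, 3, 4, 5, 6, 7, 8, 9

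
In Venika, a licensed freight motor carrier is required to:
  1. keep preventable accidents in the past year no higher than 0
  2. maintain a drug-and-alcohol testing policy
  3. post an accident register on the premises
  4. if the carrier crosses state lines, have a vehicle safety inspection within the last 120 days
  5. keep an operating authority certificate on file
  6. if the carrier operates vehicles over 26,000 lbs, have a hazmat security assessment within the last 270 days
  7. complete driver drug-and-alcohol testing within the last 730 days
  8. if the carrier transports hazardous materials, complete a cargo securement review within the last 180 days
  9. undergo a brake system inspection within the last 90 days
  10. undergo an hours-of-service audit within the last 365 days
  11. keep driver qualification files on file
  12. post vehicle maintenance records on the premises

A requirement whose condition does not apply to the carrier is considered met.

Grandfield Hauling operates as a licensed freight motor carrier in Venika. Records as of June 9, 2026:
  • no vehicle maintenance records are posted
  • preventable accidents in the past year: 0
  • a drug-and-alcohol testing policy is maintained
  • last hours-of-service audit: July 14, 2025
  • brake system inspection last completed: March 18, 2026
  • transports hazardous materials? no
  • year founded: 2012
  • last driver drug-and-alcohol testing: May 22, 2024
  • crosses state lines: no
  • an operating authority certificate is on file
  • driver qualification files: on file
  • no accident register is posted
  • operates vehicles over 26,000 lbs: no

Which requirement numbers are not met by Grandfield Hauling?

3, 7, 12

1. preventable accidents in the past year 0 ≤ 0 → met
2. drug-and-alcohol testing policy present → met
3. accident register absent → not met
4. condition 'crosses state lines' does not hold → requirement n/a → met
5. operating authority certificate present → met
6. condition 'operates vehicles over 26,000 lbs' does not hold → requirement n/a → met
7. driver drug-and-alcohol testing 748 days ago vs limit 730 → not met
8. condition 'transports hazardous materials' does not hold → requirement n/a → met
9. brake system inspection 83 days ago vs limit 90 → met
10. hours-of-service audit 330 days ago vs limit 365 → met
11. driver qualification files present → met
12. vehicle maintenance records absent → not met
Not met: 3, 7, 12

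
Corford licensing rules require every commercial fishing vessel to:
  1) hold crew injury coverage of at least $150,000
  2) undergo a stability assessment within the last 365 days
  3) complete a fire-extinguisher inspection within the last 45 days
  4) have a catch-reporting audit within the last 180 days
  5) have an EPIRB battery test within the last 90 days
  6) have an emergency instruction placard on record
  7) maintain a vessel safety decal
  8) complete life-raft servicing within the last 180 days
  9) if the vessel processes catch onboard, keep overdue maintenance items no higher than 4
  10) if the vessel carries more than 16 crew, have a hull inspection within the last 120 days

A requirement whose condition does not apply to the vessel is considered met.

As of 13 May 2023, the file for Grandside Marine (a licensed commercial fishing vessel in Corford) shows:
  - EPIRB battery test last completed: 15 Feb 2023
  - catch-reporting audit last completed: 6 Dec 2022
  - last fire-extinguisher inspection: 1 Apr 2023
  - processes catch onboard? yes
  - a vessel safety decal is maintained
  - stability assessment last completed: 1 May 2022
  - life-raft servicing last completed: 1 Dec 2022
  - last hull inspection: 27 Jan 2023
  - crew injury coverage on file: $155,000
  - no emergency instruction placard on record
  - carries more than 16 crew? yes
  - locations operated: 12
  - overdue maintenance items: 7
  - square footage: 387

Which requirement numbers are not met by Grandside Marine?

2, 6, 9

1. crew injury coverage $155,000 ≥ $150,000 → met
2. stability assessment 377 days ago vs limit 365 → not met
3. fire-extinguisher inspection 42 days ago vs limit 45 → met
4. catch-reporting audit 158 days ago vs limit 180 → met
5. EPIRB battery test 87 days ago vs limit 90 → met
6. emergency instruction placard absent → not met
7. vessel safety decal present → met
8. life-raft servicing 163 days ago vs limit 180 → met
9. condition 'processes catch onboard' holds; overdue maintenance items 7 > 4 → not met
10. condition 'carries more than 16 crew' holds; hull inspection 106 days ago vs limit 120 → met
Not met: 2, 6, 9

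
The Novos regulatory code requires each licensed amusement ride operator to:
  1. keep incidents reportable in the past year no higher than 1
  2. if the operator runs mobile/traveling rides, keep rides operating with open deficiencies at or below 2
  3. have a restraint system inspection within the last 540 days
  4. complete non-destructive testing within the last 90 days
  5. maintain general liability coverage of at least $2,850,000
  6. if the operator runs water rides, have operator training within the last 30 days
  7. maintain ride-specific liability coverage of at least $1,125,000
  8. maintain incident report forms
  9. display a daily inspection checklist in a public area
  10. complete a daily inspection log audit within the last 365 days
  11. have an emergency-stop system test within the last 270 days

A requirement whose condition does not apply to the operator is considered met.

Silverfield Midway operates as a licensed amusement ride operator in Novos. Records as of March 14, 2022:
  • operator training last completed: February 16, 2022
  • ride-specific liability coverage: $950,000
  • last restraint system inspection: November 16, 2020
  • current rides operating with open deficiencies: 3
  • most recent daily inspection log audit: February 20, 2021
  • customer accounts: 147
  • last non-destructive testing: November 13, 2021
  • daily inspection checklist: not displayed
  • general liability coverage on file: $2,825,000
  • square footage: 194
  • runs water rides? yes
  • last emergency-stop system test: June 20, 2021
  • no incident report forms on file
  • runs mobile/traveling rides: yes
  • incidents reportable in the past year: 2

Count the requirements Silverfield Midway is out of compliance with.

8

1. incidents reportable in the past year 2 > 1 → not met
2. condition 'runs mobile/traveling rides' holds; rides operating with open deficiencies 3 > 2 → not met
3. restraint system inspection 483 days ago vs limit 540 → met
4. non-destructive testing 121 days ago vs limit 90 → not met
5. general liability coverage $2,825,000 < $2,850,000 → not met
6. condition 'runs water rides' holds; operator training 26 days ago vs limit 30 → met
7. ride-specific liability coverage $950,000 < $1,125,000 → not met
8. incident report forms absent → not met
9. daily inspection checklist absent → not met
10. daily inspection log audit 387 days ago vs limit 365 → not met
11. emergency-stop system test 267 days ago vs limit 270 → met
Not met: 8 of 11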